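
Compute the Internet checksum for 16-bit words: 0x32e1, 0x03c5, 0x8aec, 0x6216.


Sum all words (with carry folding):
+ 0x32e1 = 0x32e1
+ 0x03c5 = 0x36a6
+ 0x8aec = 0xc192
+ 0x6216 = 0x23a9
One's complement: ~0x23a9
Checksum = 0xdc56


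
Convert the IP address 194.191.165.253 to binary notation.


194 = 11000010
191 = 10111111
165 = 10100101
253 = 11111101
Binary: 11000010.10111111.10100101.11111101


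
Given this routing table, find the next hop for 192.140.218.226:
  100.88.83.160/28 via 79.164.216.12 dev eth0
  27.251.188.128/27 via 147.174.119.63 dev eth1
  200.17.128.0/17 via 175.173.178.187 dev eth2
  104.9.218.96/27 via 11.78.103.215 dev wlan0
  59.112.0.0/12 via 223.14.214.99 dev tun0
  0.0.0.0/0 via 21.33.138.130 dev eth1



Longest prefix match for 192.140.218.226:
  /28 100.88.83.160: no
  /27 27.251.188.128: no
  /17 200.17.128.0: no
  /27 104.9.218.96: no
  /12 59.112.0.0: no
  /0 0.0.0.0: MATCH
Selected: next-hop 21.33.138.130 via eth1 (matched /0)


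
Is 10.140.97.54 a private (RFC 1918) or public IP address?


RFC 1918 private ranges:
  10.0.0.0/8 (10.0.0.0 - 10.255.255.255)
  172.16.0.0/12 (172.16.0.0 - 172.31.255.255)
  192.168.0.0/16 (192.168.0.0 - 192.168.255.255)
Private (in 10.0.0.0/8)


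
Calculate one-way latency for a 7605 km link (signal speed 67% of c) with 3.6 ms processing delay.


Speed = 0.67 * 3e5 km/s = 201000 km/s
Propagation delay = 7605 / 201000 = 0.0378 s = 37.8358 ms
Processing delay = 3.6 ms
Total one-way latency = 41.4358 ms


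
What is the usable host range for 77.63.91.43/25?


Network: 77.63.91.0
Broadcast: 77.63.91.127
First usable = network + 1
Last usable = broadcast - 1
Range: 77.63.91.1 to 77.63.91.126


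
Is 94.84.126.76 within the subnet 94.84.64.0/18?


Subnet network: 94.84.64.0
Test IP AND mask: 94.84.64.0
Yes, 94.84.126.76 is in 94.84.64.0/18


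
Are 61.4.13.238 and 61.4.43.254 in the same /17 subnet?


Mask: 255.255.128.0
61.4.13.238 AND mask = 61.4.0.0
61.4.43.254 AND mask = 61.4.0.0
Yes, same subnet (61.4.0.0)


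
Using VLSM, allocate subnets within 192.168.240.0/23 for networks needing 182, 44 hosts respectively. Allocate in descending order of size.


182 hosts -> /24 (254 usable): 192.168.240.0/24
44 hosts -> /26 (62 usable): 192.168.241.0/26
Allocation: 192.168.240.0/24 (182 hosts, 254 usable); 192.168.241.0/26 (44 hosts, 62 usable)


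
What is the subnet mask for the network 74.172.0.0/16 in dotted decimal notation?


/16 means 16 network bits, 16 host bits
Binary: 11111111111111110000000000000000
Mask: 255.255.0.0


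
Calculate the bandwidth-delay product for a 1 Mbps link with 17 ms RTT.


BDP = bandwidth * RTT
= 1 Mbps * 17 ms
= 1 * 1e6 * 17 / 1000 bits
= 17000 bits
= 2125 bytes
= 2.0752 KB
BDP = 17000 bits (2125 bytes)


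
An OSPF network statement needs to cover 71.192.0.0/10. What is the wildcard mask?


Subnet mask: 255.192.0.0
Wildcard = 255.255.255.255 - subnet mask
255 - 255 = 0
255 - 192 = 63
255 - 0 = 255
255 - 0 = 255
Wildcard: 0.63.255.255


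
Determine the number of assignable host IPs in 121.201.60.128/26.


Host bits = 32 - 26 = 6
Total addresses = 2^6 = 64
Usable = total - 2 (network and broadcast)
Usable hosts: 62


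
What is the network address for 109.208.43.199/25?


IP:   01101101.11010000.00101011.11000111
Mask: 11111111.11111111.11111111.10000000
AND operation:
Net:  01101101.11010000.00101011.10000000
Network: 109.208.43.128/25


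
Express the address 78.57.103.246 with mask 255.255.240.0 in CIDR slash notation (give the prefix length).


Binary: 11111111.11111111.11110000.00000000
Count leading 1s
Prefix: /20


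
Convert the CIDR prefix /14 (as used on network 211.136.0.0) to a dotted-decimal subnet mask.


/14 means 14 network bits, 18 host bits
Binary: 11111111111111000000000000000000
Mask: 255.252.0.0


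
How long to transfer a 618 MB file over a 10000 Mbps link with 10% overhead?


Effective throughput = 10000 * (1 - 10/100) = 9000 Mbps
File size in Mb = 618 * 8 = 4944 Mb
Time = 4944 / 9000
Time = 0.5493 seconds


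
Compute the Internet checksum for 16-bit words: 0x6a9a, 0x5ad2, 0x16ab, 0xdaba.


Sum all words (with carry folding):
+ 0x6a9a = 0x6a9a
+ 0x5ad2 = 0xc56c
+ 0x16ab = 0xdc17
+ 0xdaba = 0xb6d2
One's complement: ~0xb6d2
Checksum = 0x492d


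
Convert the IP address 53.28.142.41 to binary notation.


53 = 00110101
28 = 00011100
142 = 10001110
41 = 00101001
Binary: 00110101.00011100.10001110.00101001


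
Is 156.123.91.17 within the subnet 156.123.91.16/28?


Subnet network: 156.123.91.16
Test IP AND mask: 156.123.91.16
Yes, 156.123.91.17 is in 156.123.91.16/28


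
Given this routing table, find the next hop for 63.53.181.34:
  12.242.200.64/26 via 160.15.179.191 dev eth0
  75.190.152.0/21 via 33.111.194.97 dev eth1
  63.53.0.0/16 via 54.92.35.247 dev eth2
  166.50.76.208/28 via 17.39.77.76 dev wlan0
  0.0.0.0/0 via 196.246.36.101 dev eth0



Longest prefix match for 63.53.181.34:
  /26 12.242.200.64: no
  /21 75.190.152.0: no
  /16 63.53.0.0: MATCH
  /28 166.50.76.208: no
  /0 0.0.0.0: MATCH
Selected: next-hop 54.92.35.247 via eth2 (matched /16)


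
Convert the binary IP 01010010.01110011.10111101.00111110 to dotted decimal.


01010010 = 82
01110011 = 115
10111101 = 189
00111110 = 62
IP: 82.115.189.62


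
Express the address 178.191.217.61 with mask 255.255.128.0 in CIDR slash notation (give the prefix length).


Binary: 11111111.11111111.10000000.00000000
Count leading 1s
Prefix: /17


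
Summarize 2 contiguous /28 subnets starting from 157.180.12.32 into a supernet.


Original prefix: /28
Number of subnets: 2 = 2^1
New prefix = 28 - 1 = 27
Supernet: 157.180.12.32/27


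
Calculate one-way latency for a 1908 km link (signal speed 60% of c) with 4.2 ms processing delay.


Speed = 0.6 * 3e5 km/s = 180000 km/s
Propagation delay = 1908 / 180000 = 0.0106 s = 10.6 ms
Processing delay = 4.2 ms
Total one-way latency = 14.8 ms


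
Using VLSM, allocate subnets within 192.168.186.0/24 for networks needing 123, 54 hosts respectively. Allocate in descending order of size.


123 hosts -> /25 (126 usable): 192.168.186.0/25
54 hosts -> /26 (62 usable): 192.168.186.128/26
Allocation: 192.168.186.0/25 (123 hosts, 126 usable); 192.168.186.128/26 (54 hosts, 62 usable)


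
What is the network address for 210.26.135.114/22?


IP:   11010010.00011010.10000111.01110010
Mask: 11111111.11111111.11111100.00000000
AND operation:
Net:  11010010.00011010.10000100.00000000
Network: 210.26.132.0/22


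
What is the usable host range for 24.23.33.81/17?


Network: 24.23.0.0
Broadcast: 24.23.127.255
First usable = network + 1
Last usable = broadcast - 1
Range: 24.23.0.1 to 24.23.127.254


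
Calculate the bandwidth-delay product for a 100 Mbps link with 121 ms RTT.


BDP = bandwidth * RTT
= 100 Mbps * 121 ms
= 100 * 1e6 * 121 / 1000 bits
= 12100000 bits
= 1512500 bytes
= 1477.0508 KB
BDP = 12100000 bits (1512500 bytes)


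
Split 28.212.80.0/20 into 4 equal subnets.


New prefix = 20 + 2 = 22
Each subnet has 1024 addresses
  28.212.80.0/22
  28.212.84.0/22
  28.212.88.0/22
  28.212.92.0/22
Subnets: 28.212.80.0/22, 28.212.84.0/22, 28.212.88.0/22, 28.212.92.0/22


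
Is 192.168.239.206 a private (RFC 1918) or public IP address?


RFC 1918 private ranges:
  10.0.0.0/8 (10.0.0.0 - 10.255.255.255)
  172.16.0.0/12 (172.16.0.0 - 172.31.255.255)
  192.168.0.0/16 (192.168.0.0 - 192.168.255.255)
Private (in 192.168.0.0/16)


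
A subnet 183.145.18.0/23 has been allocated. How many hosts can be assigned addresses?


Host bits = 32 - 23 = 9
Total addresses = 2^9 = 512
Usable = total - 2 (network and broadcast)
Usable hosts: 510


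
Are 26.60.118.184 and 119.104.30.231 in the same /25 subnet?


Mask: 255.255.255.128
26.60.118.184 AND mask = 26.60.118.128
119.104.30.231 AND mask = 119.104.30.128
No, different subnets (26.60.118.128 vs 119.104.30.128)


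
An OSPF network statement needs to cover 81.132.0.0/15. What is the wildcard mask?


Subnet mask: 255.254.0.0
Wildcard = 255.255.255.255 - subnet mask
255 - 255 = 0
255 - 254 = 1
255 - 0 = 255
255 - 0 = 255
Wildcard: 0.1.255.255


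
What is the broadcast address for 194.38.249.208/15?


Network: 194.38.0.0/15
Host bits = 17
Set all host bits to 1:
Broadcast: 194.39.255.255


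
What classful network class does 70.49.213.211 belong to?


First octet: 70
Binary: 01000110
0xxxxxxx -> Class A (1-126)
Class A, default mask 255.0.0.0 (/8)


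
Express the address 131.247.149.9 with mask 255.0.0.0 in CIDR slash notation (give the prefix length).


Binary: 11111111.00000000.00000000.00000000
Count leading 1s
Prefix: /8


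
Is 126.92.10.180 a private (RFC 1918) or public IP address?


RFC 1918 private ranges:
  10.0.0.0/8 (10.0.0.0 - 10.255.255.255)
  172.16.0.0/12 (172.16.0.0 - 172.31.255.255)
  192.168.0.0/16 (192.168.0.0 - 192.168.255.255)
Public (not in any RFC 1918 range)


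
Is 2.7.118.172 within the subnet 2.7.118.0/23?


Subnet network: 2.7.118.0
Test IP AND mask: 2.7.118.0
Yes, 2.7.118.172 is in 2.7.118.0/23


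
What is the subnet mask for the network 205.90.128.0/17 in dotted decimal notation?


/17 means 17 network bits, 15 host bits
Binary: 11111111111111111000000000000000
Mask: 255.255.128.0


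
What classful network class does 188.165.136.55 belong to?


First octet: 188
Binary: 10111100
10xxxxxx -> Class B (128-191)
Class B, default mask 255.255.0.0 (/16)


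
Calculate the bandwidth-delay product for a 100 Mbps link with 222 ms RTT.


BDP = bandwidth * RTT
= 100 Mbps * 222 ms
= 100 * 1e6 * 222 / 1000 bits
= 22200000 bits
= 2775000 bytes
= 2709.9609 KB
BDP = 22200000 bits (2775000 bytes)


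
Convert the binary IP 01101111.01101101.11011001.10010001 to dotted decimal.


01101111 = 111
01101101 = 109
11011001 = 217
10010001 = 145
IP: 111.109.217.145


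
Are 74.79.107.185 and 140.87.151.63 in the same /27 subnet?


Mask: 255.255.255.224
74.79.107.185 AND mask = 74.79.107.160
140.87.151.63 AND mask = 140.87.151.32
No, different subnets (74.79.107.160 vs 140.87.151.32)


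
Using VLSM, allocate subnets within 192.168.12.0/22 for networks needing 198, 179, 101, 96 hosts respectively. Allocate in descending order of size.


198 hosts -> /24 (254 usable): 192.168.12.0/24
179 hosts -> /24 (254 usable): 192.168.13.0/24
101 hosts -> /25 (126 usable): 192.168.14.0/25
96 hosts -> /25 (126 usable): 192.168.14.128/25
Allocation: 192.168.12.0/24 (198 hosts, 254 usable); 192.168.13.0/24 (179 hosts, 254 usable); 192.168.14.0/25 (101 hosts, 126 usable); 192.168.14.128/25 (96 hosts, 126 usable)


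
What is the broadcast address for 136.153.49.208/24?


Network: 136.153.49.0/24
Host bits = 8
Set all host bits to 1:
Broadcast: 136.153.49.255


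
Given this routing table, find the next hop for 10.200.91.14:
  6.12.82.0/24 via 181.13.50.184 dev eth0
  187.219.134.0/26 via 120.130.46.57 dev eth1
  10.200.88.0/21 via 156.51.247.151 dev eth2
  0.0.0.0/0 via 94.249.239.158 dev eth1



Longest prefix match for 10.200.91.14:
  /24 6.12.82.0: no
  /26 187.219.134.0: no
  /21 10.200.88.0: MATCH
  /0 0.0.0.0: MATCH
Selected: next-hop 156.51.247.151 via eth2 (matched /21)


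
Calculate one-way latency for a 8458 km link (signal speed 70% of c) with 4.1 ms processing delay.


Speed = 0.7 * 3e5 km/s = 210000 km/s
Propagation delay = 8458 / 210000 = 0.0403 s = 40.2762 ms
Processing delay = 4.1 ms
Total one-way latency = 44.3762 ms


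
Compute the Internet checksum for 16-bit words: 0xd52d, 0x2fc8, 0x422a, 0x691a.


Sum all words (with carry folding):
+ 0xd52d = 0xd52d
+ 0x2fc8 = 0x04f6
+ 0x422a = 0x4720
+ 0x691a = 0xb03a
One's complement: ~0xb03a
Checksum = 0x4fc5


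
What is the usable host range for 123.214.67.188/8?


Network: 123.0.0.0
Broadcast: 123.255.255.255
First usable = network + 1
Last usable = broadcast - 1
Range: 123.0.0.1 to 123.255.255.254


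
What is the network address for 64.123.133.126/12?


IP:   01000000.01111011.10000101.01111110
Mask: 11111111.11110000.00000000.00000000
AND operation:
Net:  01000000.01110000.00000000.00000000
Network: 64.112.0.0/12


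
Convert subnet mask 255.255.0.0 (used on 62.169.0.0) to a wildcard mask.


Subnet mask: 255.255.0.0
Wildcard = 255.255.255.255 - subnet mask
255 - 255 = 0
255 - 255 = 0
255 - 0 = 255
255 - 0 = 255
Wildcard: 0.0.255.255


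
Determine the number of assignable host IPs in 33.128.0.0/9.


Host bits = 32 - 9 = 23
Total addresses = 2^23 = 8388608
Usable = total - 2 (network and broadcast)
Usable hosts: 8388606


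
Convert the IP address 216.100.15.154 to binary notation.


216 = 11011000
100 = 01100100
15 = 00001111
154 = 10011010
Binary: 11011000.01100100.00001111.10011010


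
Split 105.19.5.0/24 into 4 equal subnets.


New prefix = 24 + 2 = 26
Each subnet has 64 addresses
  105.19.5.0/26
  105.19.5.64/26
  105.19.5.128/26
  105.19.5.192/26
Subnets: 105.19.5.0/26, 105.19.5.64/26, 105.19.5.128/26, 105.19.5.192/26


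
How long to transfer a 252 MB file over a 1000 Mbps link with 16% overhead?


Effective throughput = 1000 * (1 - 16/100) = 840 Mbps
File size in Mb = 252 * 8 = 2016 Mb
Time = 2016 / 840
Time = 2.4 seconds


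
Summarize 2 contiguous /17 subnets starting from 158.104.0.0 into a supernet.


Original prefix: /17
Number of subnets: 2 = 2^1
New prefix = 17 - 1 = 16
Supernet: 158.104.0.0/16


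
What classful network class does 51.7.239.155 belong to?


First octet: 51
Binary: 00110011
0xxxxxxx -> Class A (1-126)
Class A, default mask 255.0.0.0 (/8)


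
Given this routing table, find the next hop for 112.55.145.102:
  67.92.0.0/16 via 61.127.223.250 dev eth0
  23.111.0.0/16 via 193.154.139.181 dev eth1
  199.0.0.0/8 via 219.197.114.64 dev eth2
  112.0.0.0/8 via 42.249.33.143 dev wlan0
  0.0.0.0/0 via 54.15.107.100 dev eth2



Longest prefix match for 112.55.145.102:
  /16 67.92.0.0: no
  /16 23.111.0.0: no
  /8 199.0.0.0: no
  /8 112.0.0.0: MATCH
  /0 0.0.0.0: MATCH
Selected: next-hop 42.249.33.143 via wlan0 (matched /8)


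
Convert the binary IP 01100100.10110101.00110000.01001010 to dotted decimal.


01100100 = 100
10110101 = 181
00110000 = 48
01001010 = 74
IP: 100.181.48.74


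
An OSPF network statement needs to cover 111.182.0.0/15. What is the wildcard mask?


Subnet mask: 255.254.0.0
Wildcard = 255.255.255.255 - subnet mask
255 - 255 = 0
255 - 254 = 1
255 - 0 = 255
255 - 0 = 255
Wildcard: 0.1.255.255


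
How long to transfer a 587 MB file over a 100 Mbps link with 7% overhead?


Effective throughput = 100 * (1 - 7/100) = 93 Mbps
File size in Mb = 587 * 8 = 4696 Mb
Time = 4696 / 93
Time = 50.4946 seconds


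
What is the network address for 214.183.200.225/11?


IP:   11010110.10110111.11001000.11100001
Mask: 11111111.11100000.00000000.00000000
AND operation:
Net:  11010110.10100000.00000000.00000000
Network: 214.160.0.0/11


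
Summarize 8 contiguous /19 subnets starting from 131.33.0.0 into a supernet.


Original prefix: /19
Number of subnets: 8 = 2^3
New prefix = 19 - 3 = 16
Supernet: 131.33.0.0/16


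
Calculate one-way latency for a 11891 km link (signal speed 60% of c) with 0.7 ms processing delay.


Speed = 0.6 * 3e5 km/s = 180000 km/s
Propagation delay = 11891 / 180000 = 0.0661 s = 66.0611 ms
Processing delay = 0.7 ms
Total one-way latency = 66.7611 ms


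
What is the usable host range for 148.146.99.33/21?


Network: 148.146.96.0
Broadcast: 148.146.103.255
First usable = network + 1
Last usable = broadcast - 1
Range: 148.146.96.1 to 148.146.103.254


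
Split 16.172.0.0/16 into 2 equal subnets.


New prefix = 16 + 1 = 17
Each subnet has 32768 addresses
  16.172.0.0/17
  16.172.128.0/17
Subnets: 16.172.0.0/17, 16.172.128.0/17


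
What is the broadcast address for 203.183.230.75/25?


Network: 203.183.230.0/25
Host bits = 7
Set all host bits to 1:
Broadcast: 203.183.230.127


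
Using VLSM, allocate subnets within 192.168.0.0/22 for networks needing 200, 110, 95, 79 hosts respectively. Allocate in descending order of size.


200 hosts -> /24 (254 usable): 192.168.0.0/24
110 hosts -> /25 (126 usable): 192.168.1.0/25
95 hosts -> /25 (126 usable): 192.168.1.128/25
79 hosts -> /25 (126 usable): 192.168.2.0/25
Allocation: 192.168.0.0/24 (200 hosts, 254 usable); 192.168.1.0/25 (110 hosts, 126 usable); 192.168.1.128/25 (95 hosts, 126 usable); 192.168.2.0/25 (79 hosts, 126 usable)


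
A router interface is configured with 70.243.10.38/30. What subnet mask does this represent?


/30 means 30 network bits, 2 host bits
Binary: 11111111111111111111111111111100
Mask: 255.255.255.252


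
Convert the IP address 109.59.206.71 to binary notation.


109 = 01101101
59 = 00111011
206 = 11001110
71 = 01000111
Binary: 01101101.00111011.11001110.01000111


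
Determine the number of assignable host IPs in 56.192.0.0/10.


Host bits = 32 - 10 = 22
Total addresses = 2^22 = 4194304
Usable = total - 2 (network and broadcast)
Usable hosts: 4194302


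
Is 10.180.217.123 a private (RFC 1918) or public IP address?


RFC 1918 private ranges:
  10.0.0.0/8 (10.0.0.0 - 10.255.255.255)
  172.16.0.0/12 (172.16.0.0 - 172.31.255.255)
  192.168.0.0/16 (192.168.0.0 - 192.168.255.255)
Private (in 10.0.0.0/8)


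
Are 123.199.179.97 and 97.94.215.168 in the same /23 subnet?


Mask: 255.255.254.0
123.199.179.97 AND mask = 123.199.178.0
97.94.215.168 AND mask = 97.94.214.0
No, different subnets (123.199.178.0 vs 97.94.214.0)


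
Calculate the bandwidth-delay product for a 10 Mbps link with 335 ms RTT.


BDP = bandwidth * RTT
= 10 Mbps * 335 ms
= 10 * 1e6 * 335 / 1000 bits
= 3350000 bits
= 418750 bytes
= 408.9355 KB
BDP = 3350000 bits (418750 bytes)


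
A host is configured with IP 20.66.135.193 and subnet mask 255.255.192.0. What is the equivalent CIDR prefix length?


Binary: 11111111.11111111.11000000.00000000
Count leading 1s
Prefix: /18


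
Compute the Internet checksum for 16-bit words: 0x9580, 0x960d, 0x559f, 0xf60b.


Sum all words (with carry folding):
+ 0x9580 = 0x9580
+ 0x960d = 0x2b8e
+ 0x559f = 0x812d
+ 0xf60b = 0x7739
One's complement: ~0x7739
Checksum = 0x88c6


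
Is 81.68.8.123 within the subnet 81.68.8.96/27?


Subnet network: 81.68.8.96
Test IP AND mask: 81.68.8.96
Yes, 81.68.8.123 is in 81.68.8.96/27


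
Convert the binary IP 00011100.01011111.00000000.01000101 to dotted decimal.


00011100 = 28
01011111 = 95
00000000 = 0
01000101 = 69
IP: 28.95.0.69


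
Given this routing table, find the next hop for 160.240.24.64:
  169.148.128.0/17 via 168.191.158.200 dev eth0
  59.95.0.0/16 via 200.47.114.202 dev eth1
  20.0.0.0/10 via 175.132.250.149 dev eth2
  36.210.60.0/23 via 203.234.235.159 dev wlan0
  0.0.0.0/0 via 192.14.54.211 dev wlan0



Longest prefix match for 160.240.24.64:
  /17 169.148.128.0: no
  /16 59.95.0.0: no
  /10 20.0.0.0: no
  /23 36.210.60.0: no
  /0 0.0.0.0: MATCH
Selected: next-hop 192.14.54.211 via wlan0 (matched /0)


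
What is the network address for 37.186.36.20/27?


IP:   00100101.10111010.00100100.00010100
Mask: 11111111.11111111.11111111.11100000
AND operation:
Net:  00100101.10111010.00100100.00000000
Network: 37.186.36.0/27


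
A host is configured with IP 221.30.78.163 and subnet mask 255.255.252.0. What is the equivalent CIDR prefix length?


Binary: 11111111.11111111.11111100.00000000
Count leading 1s
Prefix: /22


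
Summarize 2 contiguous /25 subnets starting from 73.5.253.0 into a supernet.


Original prefix: /25
Number of subnets: 2 = 2^1
New prefix = 25 - 1 = 24
Supernet: 73.5.253.0/24


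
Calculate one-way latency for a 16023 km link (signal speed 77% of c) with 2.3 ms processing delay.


Speed = 0.77 * 3e5 km/s = 231000 km/s
Propagation delay = 16023 / 231000 = 0.0694 s = 69.3636 ms
Processing delay = 2.3 ms
Total one-way latency = 71.6636 ms


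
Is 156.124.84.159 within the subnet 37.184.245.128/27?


Subnet network: 37.184.245.128
Test IP AND mask: 156.124.84.128
No, 156.124.84.159 is not in 37.184.245.128/27


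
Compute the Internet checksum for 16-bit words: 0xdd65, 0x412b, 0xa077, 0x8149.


Sum all words (with carry folding):
+ 0xdd65 = 0xdd65
+ 0x412b = 0x1e91
+ 0xa077 = 0xbf08
+ 0x8149 = 0x4052
One's complement: ~0x4052
Checksum = 0xbfad


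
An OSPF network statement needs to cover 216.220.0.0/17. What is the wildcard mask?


Subnet mask: 255.255.128.0
Wildcard = 255.255.255.255 - subnet mask
255 - 255 = 0
255 - 255 = 0
255 - 128 = 127
255 - 0 = 255
Wildcard: 0.0.127.255


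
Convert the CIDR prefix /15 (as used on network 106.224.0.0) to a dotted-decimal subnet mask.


/15 means 15 network bits, 17 host bits
Binary: 11111111111111100000000000000000
Mask: 255.254.0.0


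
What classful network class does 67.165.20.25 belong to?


First octet: 67
Binary: 01000011
0xxxxxxx -> Class A (1-126)
Class A, default mask 255.0.0.0 (/8)


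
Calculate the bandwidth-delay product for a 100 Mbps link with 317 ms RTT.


BDP = bandwidth * RTT
= 100 Mbps * 317 ms
= 100 * 1e6 * 317 / 1000 bits
= 31700000 bits
= 3962500 bytes
= 3869.6289 KB
BDP = 31700000 bits (3962500 bytes)


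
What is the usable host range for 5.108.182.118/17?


Network: 5.108.128.0
Broadcast: 5.108.255.255
First usable = network + 1
Last usable = broadcast - 1
Range: 5.108.128.1 to 5.108.255.254


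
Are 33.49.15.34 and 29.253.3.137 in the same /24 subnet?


Mask: 255.255.255.0
33.49.15.34 AND mask = 33.49.15.0
29.253.3.137 AND mask = 29.253.3.0
No, different subnets (33.49.15.0 vs 29.253.3.0)


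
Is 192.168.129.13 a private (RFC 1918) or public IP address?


RFC 1918 private ranges:
  10.0.0.0/8 (10.0.0.0 - 10.255.255.255)
  172.16.0.0/12 (172.16.0.0 - 172.31.255.255)
  192.168.0.0/16 (192.168.0.0 - 192.168.255.255)
Private (in 192.168.0.0/16)


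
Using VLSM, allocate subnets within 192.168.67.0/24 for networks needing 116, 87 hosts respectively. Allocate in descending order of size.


116 hosts -> /25 (126 usable): 192.168.67.0/25
87 hosts -> /25 (126 usable): 192.168.67.128/25
Allocation: 192.168.67.0/25 (116 hosts, 126 usable); 192.168.67.128/25 (87 hosts, 126 usable)


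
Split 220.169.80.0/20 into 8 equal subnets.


New prefix = 20 + 3 = 23
Each subnet has 512 addresses
  220.169.80.0/23
  220.169.82.0/23
  220.169.84.0/23
  220.169.86.0/23
  220.169.88.0/23
  220.169.90.0/23
  220.169.92.0/23
  220.169.94.0/23
Subnets: 220.169.80.0/23, 220.169.82.0/23, 220.169.84.0/23, 220.169.86.0/23, 220.169.88.0/23, 220.169.90.0/23, 220.169.92.0/23, 220.169.94.0/23


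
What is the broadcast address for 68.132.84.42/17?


Network: 68.132.0.0/17
Host bits = 15
Set all host bits to 1:
Broadcast: 68.132.127.255


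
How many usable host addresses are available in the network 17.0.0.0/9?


Host bits = 32 - 9 = 23
Total addresses = 2^23 = 8388608
Usable = total - 2 (network and broadcast)
Usable hosts: 8388606


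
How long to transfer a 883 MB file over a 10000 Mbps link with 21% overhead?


Effective throughput = 10000 * (1 - 21/100) = 7900 Mbps
File size in Mb = 883 * 8 = 7064 Mb
Time = 7064 / 7900
Time = 0.8942 seconds


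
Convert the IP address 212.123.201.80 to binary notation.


212 = 11010100
123 = 01111011
201 = 11001001
80 = 01010000
Binary: 11010100.01111011.11001001.01010000


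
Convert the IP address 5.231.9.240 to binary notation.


5 = 00000101
231 = 11100111
9 = 00001001
240 = 11110000
Binary: 00000101.11100111.00001001.11110000


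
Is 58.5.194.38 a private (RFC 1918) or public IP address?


RFC 1918 private ranges:
  10.0.0.0/8 (10.0.0.0 - 10.255.255.255)
  172.16.0.0/12 (172.16.0.0 - 172.31.255.255)
  192.168.0.0/16 (192.168.0.0 - 192.168.255.255)
Public (not in any RFC 1918 range)


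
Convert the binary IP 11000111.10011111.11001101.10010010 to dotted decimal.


11000111 = 199
10011111 = 159
11001101 = 205
10010010 = 146
IP: 199.159.205.146


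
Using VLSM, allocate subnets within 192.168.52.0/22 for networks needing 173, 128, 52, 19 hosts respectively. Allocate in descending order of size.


173 hosts -> /24 (254 usable): 192.168.52.0/24
128 hosts -> /24 (254 usable): 192.168.53.0/24
52 hosts -> /26 (62 usable): 192.168.54.0/26
19 hosts -> /27 (30 usable): 192.168.54.64/27
Allocation: 192.168.52.0/24 (173 hosts, 254 usable); 192.168.53.0/24 (128 hosts, 254 usable); 192.168.54.0/26 (52 hosts, 62 usable); 192.168.54.64/27 (19 hosts, 30 usable)


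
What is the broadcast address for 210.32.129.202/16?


Network: 210.32.0.0/16
Host bits = 16
Set all host bits to 1:
Broadcast: 210.32.255.255


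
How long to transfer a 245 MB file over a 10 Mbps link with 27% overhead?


Effective throughput = 10 * (1 - 27/100) = 7.3 Mbps
File size in Mb = 245 * 8 = 1960 Mb
Time = 1960 / 7.3
Time = 268.4932 seconds


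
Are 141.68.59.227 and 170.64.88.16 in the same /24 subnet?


Mask: 255.255.255.0
141.68.59.227 AND mask = 141.68.59.0
170.64.88.16 AND mask = 170.64.88.0
No, different subnets (141.68.59.0 vs 170.64.88.0)


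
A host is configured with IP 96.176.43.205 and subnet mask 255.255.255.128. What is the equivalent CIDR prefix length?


Binary: 11111111.11111111.11111111.10000000
Count leading 1s
Prefix: /25


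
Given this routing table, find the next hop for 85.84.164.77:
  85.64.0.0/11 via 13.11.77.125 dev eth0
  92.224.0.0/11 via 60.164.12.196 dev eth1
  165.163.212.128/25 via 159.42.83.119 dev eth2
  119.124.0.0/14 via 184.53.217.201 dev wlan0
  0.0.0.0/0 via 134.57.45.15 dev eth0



Longest prefix match for 85.84.164.77:
  /11 85.64.0.0: MATCH
  /11 92.224.0.0: no
  /25 165.163.212.128: no
  /14 119.124.0.0: no
  /0 0.0.0.0: MATCH
Selected: next-hop 13.11.77.125 via eth0 (matched /11)


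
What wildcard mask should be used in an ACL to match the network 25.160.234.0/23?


Subnet mask: 255.255.254.0
Wildcard = 255.255.255.255 - subnet mask
255 - 255 = 0
255 - 255 = 0
255 - 254 = 1
255 - 0 = 255
Wildcard: 0.0.1.255


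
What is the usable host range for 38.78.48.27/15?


Network: 38.78.0.0
Broadcast: 38.79.255.255
First usable = network + 1
Last usable = broadcast - 1
Range: 38.78.0.1 to 38.79.255.254


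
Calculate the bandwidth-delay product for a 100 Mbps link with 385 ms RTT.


BDP = bandwidth * RTT
= 100 Mbps * 385 ms
= 100 * 1e6 * 385 / 1000 bits
= 38500000 bits
= 4812500 bytes
= 4699.707 KB
BDP = 38500000 bits (4812500 bytes)


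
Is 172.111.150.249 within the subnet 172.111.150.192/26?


Subnet network: 172.111.150.192
Test IP AND mask: 172.111.150.192
Yes, 172.111.150.249 is in 172.111.150.192/26


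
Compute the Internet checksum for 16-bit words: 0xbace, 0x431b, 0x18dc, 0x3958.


Sum all words (with carry folding):
+ 0xbace = 0xbace
+ 0x431b = 0xfde9
+ 0x18dc = 0x16c6
+ 0x3958 = 0x501e
One's complement: ~0x501e
Checksum = 0xafe1


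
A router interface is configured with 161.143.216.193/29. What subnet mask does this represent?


/29 means 29 network bits, 3 host bits
Binary: 11111111111111111111111111111000
Mask: 255.255.255.248


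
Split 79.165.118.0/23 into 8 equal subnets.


New prefix = 23 + 3 = 26
Each subnet has 64 addresses
  79.165.118.0/26
  79.165.118.64/26
  79.165.118.128/26
  79.165.118.192/26
  79.165.119.0/26
  79.165.119.64/26
  79.165.119.128/26
  79.165.119.192/26
Subnets: 79.165.118.0/26, 79.165.118.64/26, 79.165.118.128/26, 79.165.118.192/26, 79.165.119.0/26, 79.165.119.64/26, 79.165.119.128/26, 79.165.119.192/26


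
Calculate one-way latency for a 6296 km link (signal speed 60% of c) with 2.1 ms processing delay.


Speed = 0.6 * 3e5 km/s = 180000 km/s
Propagation delay = 6296 / 180000 = 0.035 s = 34.9778 ms
Processing delay = 2.1 ms
Total one-way latency = 37.0778 ms


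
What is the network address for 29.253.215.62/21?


IP:   00011101.11111101.11010111.00111110
Mask: 11111111.11111111.11111000.00000000
AND operation:
Net:  00011101.11111101.11010000.00000000
Network: 29.253.208.0/21


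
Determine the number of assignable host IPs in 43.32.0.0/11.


Host bits = 32 - 11 = 21
Total addresses = 2^21 = 2097152
Usable = total - 2 (network and broadcast)
Usable hosts: 2097150


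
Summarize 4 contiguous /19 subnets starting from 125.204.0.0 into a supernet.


Original prefix: /19
Number of subnets: 4 = 2^2
New prefix = 19 - 2 = 17
Supernet: 125.204.0.0/17


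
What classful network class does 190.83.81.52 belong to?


First octet: 190
Binary: 10111110
10xxxxxx -> Class B (128-191)
Class B, default mask 255.255.0.0 (/16)


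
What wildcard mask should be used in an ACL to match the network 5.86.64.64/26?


Subnet mask: 255.255.255.192
Wildcard = 255.255.255.255 - subnet mask
255 - 255 = 0
255 - 255 = 0
255 - 255 = 0
255 - 192 = 63
Wildcard: 0.0.0.63


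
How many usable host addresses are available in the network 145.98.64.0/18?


Host bits = 32 - 18 = 14
Total addresses = 2^14 = 16384
Usable = total - 2 (network and broadcast)
Usable hosts: 16382


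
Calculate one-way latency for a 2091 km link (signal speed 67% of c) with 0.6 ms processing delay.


Speed = 0.67 * 3e5 km/s = 201000 km/s
Propagation delay = 2091 / 201000 = 0.0104 s = 10.403 ms
Processing delay = 0.6 ms
Total one-way latency = 11.003 ms


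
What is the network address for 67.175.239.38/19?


IP:   01000011.10101111.11101111.00100110
Mask: 11111111.11111111.11100000.00000000
AND operation:
Net:  01000011.10101111.11100000.00000000
Network: 67.175.224.0/19


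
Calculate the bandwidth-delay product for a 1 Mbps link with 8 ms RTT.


BDP = bandwidth * RTT
= 1 Mbps * 8 ms
= 1 * 1e6 * 8 / 1000 bits
= 8000 bits
= 1000 bytes
BDP = 8000 bits (1000 bytes)


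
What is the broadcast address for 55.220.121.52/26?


Network: 55.220.121.0/26
Host bits = 6
Set all host bits to 1:
Broadcast: 55.220.121.63


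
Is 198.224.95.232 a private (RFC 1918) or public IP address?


RFC 1918 private ranges:
  10.0.0.0/8 (10.0.0.0 - 10.255.255.255)
  172.16.0.0/12 (172.16.0.0 - 172.31.255.255)
  192.168.0.0/16 (192.168.0.0 - 192.168.255.255)
Public (not in any RFC 1918 range)


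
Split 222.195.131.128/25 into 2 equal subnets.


New prefix = 25 + 1 = 26
Each subnet has 64 addresses
  222.195.131.128/26
  222.195.131.192/26
Subnets: 222.195.131.128/26, 222.195.131.192/26


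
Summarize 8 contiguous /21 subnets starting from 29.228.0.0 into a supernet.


Original prefix: /21
Number of subnets: 8 = 2^3
New prefix = 21 - 3 = 18
Supernet: 29.228.0.0/18


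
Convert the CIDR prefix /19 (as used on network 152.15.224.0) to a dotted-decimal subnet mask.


/19 means 19 network bits, 13 host bits
Binary: 11111111111111111110000000000000
Mask: 255.255.224.0


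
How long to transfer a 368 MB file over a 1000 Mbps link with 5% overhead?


Effective throughput = 1000 * (1 - 5/100) = 950 Mbps
File size in Mb = 368 * 8 = 2944 Mb
Time = 2944 / 950
Time = 3.0989 seconds


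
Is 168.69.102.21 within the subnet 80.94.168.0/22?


Subnet network: 80.94.168.0
Test IP AND mask: 168.69.100.0
No, 168.69.102.21 is not in 80.94.168.0/22


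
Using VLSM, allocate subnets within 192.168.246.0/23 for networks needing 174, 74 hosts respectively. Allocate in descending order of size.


174 hosts -> /24 (254 usable): 192.168.246.0/24
74 hosts -> /25 (126 usable): 192.168.247.0/25
Allocation: 192.168.246.0/24 (174 hosts, 254 usable); 192.168.247.0/25 (74 hosts, 126 usable)


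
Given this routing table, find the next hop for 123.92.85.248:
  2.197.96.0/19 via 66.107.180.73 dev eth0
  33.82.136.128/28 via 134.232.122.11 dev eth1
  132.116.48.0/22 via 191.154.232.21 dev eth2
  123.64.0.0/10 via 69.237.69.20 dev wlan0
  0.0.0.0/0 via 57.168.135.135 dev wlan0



Longest prefix match for 123.92.85.248:
  /19 2.197.96.0: no
  /28 33.82.136.128: no
  /22 132.116.48.0: no
  /10 123.64.0.0: MATCH
  /0 0.0.0.0: MATCH
Selected: next-hop 69.237.69.20 via wlan0 (matched /10)


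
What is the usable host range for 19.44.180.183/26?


Network: 19.44.180.128
Broadcast: 19.44.180.191
First usable = network + 1
Last usable = broadcast - 1
Range: 19.44.180.129 to 19.44.180.190


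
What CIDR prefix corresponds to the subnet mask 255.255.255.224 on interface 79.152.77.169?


Binary: 11111111.11111111.11111111.11100000
Count leading 1s
Prefix: /27


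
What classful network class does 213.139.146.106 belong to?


First octet: 213
Binary: 11010101
110xxxxx -> Class C (192-223)
Class C, default mask 255.255.255.0 (/24)


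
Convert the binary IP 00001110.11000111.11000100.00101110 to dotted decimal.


00001110 = 14
11000111 = 199
11000100 = 196
00101110 = 46
IP: 14.199.196.46


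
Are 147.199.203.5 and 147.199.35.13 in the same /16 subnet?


Mask: 255.255.0.0
147.199.203.5 AND mask = 147.199.0.0
147.199.35.13 AND mask = 147.199.0.0
Yes, same subnet (147.199.0.0)


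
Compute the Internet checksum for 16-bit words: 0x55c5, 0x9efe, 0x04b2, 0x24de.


Sum all words (with carry folding):
+ 0x55c5 = 0x55c5
+ 0x9efe = 0xf4c3
+ 0x04b2 = 0xf975
+ 0x24de = 0x1e54
One's complement: ~0x1e54
Checksum = 0xe1ab


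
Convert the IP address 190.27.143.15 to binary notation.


190 = 10111110
27 = 00011011
143 = 10001111
15 = 00001111
Binary: 10111110.00011011.10001111.00001111


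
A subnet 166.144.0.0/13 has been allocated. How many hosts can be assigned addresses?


Host bits = 32 - 13 = 19
Total addresses = 2^19 = 524288
Usable = total - 2 (network and broadcast)
Usable hosts: 524286


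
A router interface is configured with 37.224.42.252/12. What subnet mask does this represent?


/12 means 12 network bits, 20 host bits
Binary: 11111111111100000000000000000000
Mask: 255.240.0.0


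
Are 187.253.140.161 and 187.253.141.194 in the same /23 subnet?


Mask: 255.255.254.0
187.253.140.161 AND mask = 187.253.140.0
187.253.141.194 AND mask = 187.253.140.0
Yes, same subnet (187.253.140.0)


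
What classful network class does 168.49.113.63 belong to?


First octet: 168
Binary: 10101000
10xxxxxx -> Class B (128-191)
Class B, default mask 255.255.0.0 (/16)


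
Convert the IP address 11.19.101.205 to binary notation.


11 = 00001011
19 = 00010011
101 = 01100101
205 = 11001101
Binary: 00001011.00010011.01100101.11001101


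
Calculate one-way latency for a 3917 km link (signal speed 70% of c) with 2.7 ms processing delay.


Speed = 0.7 * 3e5 km/s = 210000 km/s
Propagation delay = 3917 / 210000 = 0.0187 s = 18.6524 ms
Processing delay = 2.7 ms
Total one-way latency = 21.3524 ms


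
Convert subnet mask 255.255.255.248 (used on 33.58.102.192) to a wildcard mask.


Subnet mask: 255.255.255.248
Wildcard = 255.255.255.255 - subnet mask
255 - 255 = 0
255 - 255 = 0
255 - 255 = 0
255 - 248 = 7
Wildcard: 0.0.0.7


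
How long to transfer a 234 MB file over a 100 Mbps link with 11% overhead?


Effective throughput = 100 * (1 - 11/100) = 89 Mbps
File size in Mb = 234 * 8 = 1872 Mb
Time = 1872 / 89
Time = 21.0337 seconds


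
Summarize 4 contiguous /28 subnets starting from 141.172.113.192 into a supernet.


Original prefix: /28
Number of subnets: 4 = 2^2
New prefix = 28 - 2 = 26
Supernet: 141.172.113.192/26


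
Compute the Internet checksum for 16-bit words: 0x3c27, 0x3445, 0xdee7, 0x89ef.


Sum all words (with carry folding):
+ 0x3c27 = 0x3c27
+ 0x3445 = 0x706c
+ 0xdee7 = 0x4f54
+ 0x89ef = 0xd943
One's complement: ~0xd943
Checksum = 0x26bc


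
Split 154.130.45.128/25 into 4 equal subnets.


New prefix = 25 + 2 = 27
Each subnet has 32 addresses
  154.130.45.128/27
  154.130.45.160/27
  154.130.45.192/27
  154.130.45.224/27
Subnets: 154.130.45.128/27, 154.130.45.160/27, 154.130.45.192/27, 154.130.45.224/27


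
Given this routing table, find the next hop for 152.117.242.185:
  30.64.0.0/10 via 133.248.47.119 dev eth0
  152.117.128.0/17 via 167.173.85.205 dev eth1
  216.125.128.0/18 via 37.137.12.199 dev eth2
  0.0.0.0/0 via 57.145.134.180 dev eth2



Longest prefix match for 152.117.242.185:
  /10 30.64.0.0: no
  /17 152.117.128.0: MATCH
  /18 216.125.128.0: no
  /0 0.0.0.0: MATCH
Selected: next-hop 167.173.85.205 via eth1 (matched /17)


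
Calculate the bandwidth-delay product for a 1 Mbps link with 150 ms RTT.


BDP = bandwidth * RTT
= 1 Mbps * 150 ms
= 1 * 1e6 * 150 / 1000 bits
= 150000 bits
= 18750 bytes
= 18.3105 KB
BDP = 150000 bits (18750 bytes)


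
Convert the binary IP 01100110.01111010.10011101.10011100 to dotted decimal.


01100110 = 102
01111010 = 122
10011101 = 157
10011100 = 156
IP: 102.122.157.156


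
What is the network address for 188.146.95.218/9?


IP:   10111100.10010010.01011111.11011010
Mask: 11111111.10000000.00000000.00000000
AND operation:
Net:  10111100.10000000.00000000.00000000
Network: 188.128.0.0/9


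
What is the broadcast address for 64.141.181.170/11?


Network: 64.128.0.0/11
Host bits = 21
Set all host bits to 1:
Broadcast: 64.159.255.255


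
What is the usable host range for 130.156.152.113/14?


Network: 130.156.0.0
Broadcast: 130.159.255.255
First usable = network + 1
Last usable = broadcast - 1
Range: 130.156.0.1 to 130.159.255.254


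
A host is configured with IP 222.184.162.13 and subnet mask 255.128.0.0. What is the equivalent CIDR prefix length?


Binary: 11111111.10000000.00000000.00000000
Count leading 1s
Prefix: /9


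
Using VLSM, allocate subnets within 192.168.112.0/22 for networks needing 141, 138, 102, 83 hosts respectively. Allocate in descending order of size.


141 hosts -> /24 (254 usable): 192.168.112.0/24
138 hosts -> /24 (254 usable): 192.168.113.0/24
102 hosts -> /25 (126 usable): 192.168.114.0/25
83 hosts -> /25 (126 usable): 192.168.114.128/25
Allocation: 192.168.112.0/24 (141 hosts, 254 usable); 192.168.113.0/24 (138 hosts, 254 usable); 192.168.114.0/25 (102 hosts, 126 usable); 192.168.114.128/25 (83 hosts, 126 usable)


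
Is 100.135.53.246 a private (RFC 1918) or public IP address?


RFC 1918 private ranges:
  10.0.0.0/8 (10.0.0.0 - 10.255.255.255)
  172.16.0.0/12 (172.16.0.0 - 172.31.255.255)
  192.168.0.0/16 (192.168.0.0 - 192.168.255.255)
Public (not in any RFC 1918 range)


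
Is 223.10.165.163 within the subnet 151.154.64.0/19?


Subnet network: 151.154.64.0
Test IP AND mask: 223.10.160.0
No, 223.10.165.163 is not in 151.154.64.0/19


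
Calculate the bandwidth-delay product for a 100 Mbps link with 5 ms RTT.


BDP = bandwidth * RTT
= 100 Mbps * 5 ms
= 100 * 1e6 * 5 / 1000 bits
= 500000 bits
= 62500 bytes
= 61.0352 KB
BDP = 500000 bits (62500 bytes)


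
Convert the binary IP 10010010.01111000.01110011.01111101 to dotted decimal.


10010010 = 146
01111000 = 120
01110011 = 115
01111101 = 125
IP: 146.120.115.125


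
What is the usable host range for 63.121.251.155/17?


Network: 63.121.128.0
Broadcast: 63.121.255.255
First usable = network + 1
Last usable = broadcast - 1
Range: 63.121.128.1 to 63.121.255.254


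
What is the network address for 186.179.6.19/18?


IP:   10111010.10110011.00000110.00010011
Mask: 11111111.11111111.11000000.00000000
AND operation:
Net:  10111010.10110011.00000000.00000000
Network: 186.179.0.0/18


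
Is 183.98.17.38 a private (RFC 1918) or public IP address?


RFC 1918 private ranges:
  10.0.0.0/8 (10.0.0.0 - 10.255.255.255)
  172.16.0.0/12 (172.16.0.0 - 172.31.255.255)
  192.168.0.0/16 (192.168.0.0 - 192.168.255.255)
Public (not in any RFC 1918 range)


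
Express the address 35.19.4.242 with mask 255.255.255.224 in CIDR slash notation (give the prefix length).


Binary: 11111111.11111111.11111111.11100000
Count leading 1s
Prefix: /27


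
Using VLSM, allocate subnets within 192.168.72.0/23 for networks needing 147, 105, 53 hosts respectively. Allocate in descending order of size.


147 hosts -> /24 (254 usable): 192.168.72.0/24
105 hosts -> /25 (126 usable): 192.168.73.0/25
53 hosts -> /26 (62 usable): 192.168.73.128/26
Allocation: 192.168.72.0/24 (147 hosts, 254 usable); 192.168.73.0/25 (105 hosts, 126 usable); 192.168.73.128/26 (53 hosts, 62 usable)
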